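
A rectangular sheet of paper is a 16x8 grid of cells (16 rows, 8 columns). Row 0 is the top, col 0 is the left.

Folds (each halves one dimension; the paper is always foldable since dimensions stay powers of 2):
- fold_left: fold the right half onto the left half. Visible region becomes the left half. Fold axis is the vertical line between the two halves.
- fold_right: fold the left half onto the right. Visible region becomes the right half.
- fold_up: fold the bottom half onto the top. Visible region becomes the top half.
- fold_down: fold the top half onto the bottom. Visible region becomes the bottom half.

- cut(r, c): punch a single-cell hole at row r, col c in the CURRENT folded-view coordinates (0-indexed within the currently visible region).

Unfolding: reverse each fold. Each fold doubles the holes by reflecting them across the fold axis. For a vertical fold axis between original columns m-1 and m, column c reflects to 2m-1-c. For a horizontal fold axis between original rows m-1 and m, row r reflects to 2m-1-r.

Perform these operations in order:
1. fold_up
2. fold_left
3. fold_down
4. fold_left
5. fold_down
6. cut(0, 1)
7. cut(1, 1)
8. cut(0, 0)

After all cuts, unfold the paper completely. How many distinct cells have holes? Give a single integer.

Answer: 96

Derivation:
Op 1 fold_up: fold axis h@8; visible region now rows[0,8) x cols[0,8) = 8x8
Op 2 fold_left: fold axis v@4; visible region now rows[0,8) x cols[0,4) = 8x4
Op 3 fold_down: fold axis h@4; visible region now rows[4,8) x cols[0,4) = 4x4
Op 4 fold_left: fold axis v@2; visible region now rows[4,8) x cols[0,2) = 4x2
Op 5 fold_down: fold axis h@6; visible region now rows[6,8) x cols[0,2) = 2x2
Op 6 cut(0, 1): punch at orig (6,1); cuts so far [(6, 1)]; region rows[6,8) x cols[0,2) = 2x2
Op 7 cut(1, 1): punch at orig (7,1); cuts so far [(6, 1), (7, 1)]; region rows[6,8) x cols[0,2) = 2x2
Op 8 cut(0, 0): punch at orig (6,0); cuts so far [(6, 0), (6, 1), (7, 1)]; region rows[6,8) x cols[0,2) = 2x2
Unfold 1 (reflect across h@6): 6 holes -> [(4, 1), (5, 0), (5, 1), (6, 0), (6, 1), (7, 1)]
Unfold 2 (reflect across v@2): 12 holes -> [(4, 1), (4, 2), (5, 0), (5, 1), (5, 2), (5, 3), (6, 0), (6, 1), (6, 2), (6, 3), (7, 1), (7, 2)]
Unfold 3 (reflect across h@4): 24 holes -> [(0, 1), (0, 2), (1, 0), (1, 1), (1, 2), (1, 3), (2, 0), (2, 1), (2, 2), (2, 3), (3, 1), (3, 2), (4, 1), (4, 2), (5, 0), (5, 1), (5, 2), (5, 3), (6, 0), (6, 1), (6, 2), (6, 3), (7, 1), (7, 2)]
Unfold 4 (reflect across v@4): 48 holes -> [(0, 1), (0, 2), (0, 5), (0, 6), (1, 0), (1, 1), (1, 2), (1, 3), (1, 4), (1, 5), (1, 6), (1, 7), (2, 0), (2, 1), (2, 2), (2, 3), (2, 4), (2, 5), (2, 6), (2, 7), (3, 1), (3, 2), (3, 5), (3, 6), (4, 1), (4, 2), (4, 5), (4, 6), (5, 0), (5, 1), (5, 2), (5, 3), (5, 4), (5, 5), (5, 6), (5, 7), (6, 0), (6, 1), (6, 2), (6, 3), (6, 4), (6, 5), (6, 6), (6, 7), (7, 1), (7, 2), (7, 5), (7, 6)]
Unfold 5 (reflect across h@8): 96 holes -> [(0, 1), (0, 2), (0, 5), (0, 6), (1, 0), (1, 1), (1, 2), (1, 3), (1, 4), (1, 5), (1, 6), (1, 7), (2, 0), (2, 1), (2, 2), (2, 3), (2, 4), (2, 5), (2, 6), (2, 7), (3, 1), (3, 2), (3, 5), (3, 6), (4, 1), (4, 2), (4, 5), (4, 6), (5, 0), (5, 1), (5, 2), (5, 3), (5, 4), (5, 5), (5, 6), (5, 7), (6, 0), (6, 1), (6, 2), (6, 3), (6, 4), (6, 5), (6, 6), (6, 7), (7, 1), (7, 2), (7, 5), (7, 6), (8, 1), (8, 2), (8, 5), (8, 6), (9, 0), (9, 1), (9, 2), (9, 3), (9, 4), (9, 5), (9, 6), (9, 7), (10, 0), (10, 1), (10, 2), (10, 3), (10, 4), (10, 5), (10, 6), (10, 7), (11, 1), (11, 2), (11, 5), (11, 6), (12, 1), (12, 2), (12, 5), (12, 6), (13, 0), (13, 1), (13, 2), (13, 3), (13, 4), (13, 5), (13, 6), (13, 7), (14, 0), (14, 1), (14, 2), (14, 3), (14, 4), (14, 5), (14, 6), (14, 7), (15, 1), (15, 2), (15, 5), (15, 6)]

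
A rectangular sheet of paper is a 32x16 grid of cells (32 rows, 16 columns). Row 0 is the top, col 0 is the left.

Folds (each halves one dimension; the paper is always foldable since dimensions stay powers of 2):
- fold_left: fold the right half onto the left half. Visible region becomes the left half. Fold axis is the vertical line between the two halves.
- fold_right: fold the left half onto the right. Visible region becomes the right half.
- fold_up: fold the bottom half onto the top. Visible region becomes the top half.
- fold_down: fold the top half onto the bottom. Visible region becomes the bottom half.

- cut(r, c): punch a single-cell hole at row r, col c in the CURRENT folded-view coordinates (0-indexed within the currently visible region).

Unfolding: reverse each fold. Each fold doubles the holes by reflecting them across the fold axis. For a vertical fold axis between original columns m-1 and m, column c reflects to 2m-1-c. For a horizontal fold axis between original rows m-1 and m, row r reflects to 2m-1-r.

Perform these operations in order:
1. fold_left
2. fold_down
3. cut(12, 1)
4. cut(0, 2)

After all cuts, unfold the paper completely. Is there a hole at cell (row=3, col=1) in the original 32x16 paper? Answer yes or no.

Op 1 fold_left: fold axis v@8; visible region now rows[0,32) x cols[0,8) = 32x8
Op 2 fold_down: fold axis h@16; visible region now rows[16,32) x cols[0,8) = 16x8
Op 3 cut(12, 1): punch at orig (28,1); cuts so far [(28, 1)]; region rows[16,32) x cols[0,8) = 16x8
Op 4 cut(0, 2): punch at orig (16,2); cuts so far [(16, 2), (28, 1)]; region rows[16,32) x cols[0,8) = 16x8
Unfold 1 (reflect across h@16): 4 holes -> [(3, 1), (15, 2), (16, 2), (28, 1)]
Unfold 2 (reflect across v@8): 8 holes -> [(3, 1), (3, 14), (15, 2), (15, 13), (16, 2), (16, 13), (28, 1), (28, 14)]
Holes: [(3, 1), (3, 14), (15, 2), (15, 13), (16, 2), (16, 13), (28, 1), (28, 14)]

Answer: yes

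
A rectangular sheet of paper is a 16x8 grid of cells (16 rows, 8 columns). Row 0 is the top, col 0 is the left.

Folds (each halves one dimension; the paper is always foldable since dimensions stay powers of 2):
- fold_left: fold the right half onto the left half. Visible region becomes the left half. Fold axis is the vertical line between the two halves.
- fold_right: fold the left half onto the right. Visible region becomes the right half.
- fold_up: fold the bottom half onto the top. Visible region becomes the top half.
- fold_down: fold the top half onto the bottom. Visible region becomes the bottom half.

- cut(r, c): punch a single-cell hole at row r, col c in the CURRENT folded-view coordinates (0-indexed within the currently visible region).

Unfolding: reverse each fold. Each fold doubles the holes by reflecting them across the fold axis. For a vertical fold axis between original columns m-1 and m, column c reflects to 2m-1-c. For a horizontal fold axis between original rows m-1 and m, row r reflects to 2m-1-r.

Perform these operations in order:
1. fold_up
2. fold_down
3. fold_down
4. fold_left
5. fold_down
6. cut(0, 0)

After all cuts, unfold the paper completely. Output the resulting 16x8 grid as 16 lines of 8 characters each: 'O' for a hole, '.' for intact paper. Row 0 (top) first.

Answer: O......O
O......O
O......O
O......O
O......O
O......O
O......O
O......O
O......O
O......O
O......O
O......O
O......O
O......O
O......O
O......O

Derivation:
Op 1 fold_up: fold axis h@8; visible region now rows[0,8) x cols[0,8) = 8x8
Op 2 fold_down: fold axis h@4; visible region now rows[4,8) x cols[0,8) = 4x8
Op 3 fold_down: fold axis h@6; visible region now rows[6,8) x cols[0,8) = 2x8
Op 4 fold_left: fold axis v@4; visible region now rows[6,8) x cols[0,4) = 2x4
Op 5 fold_down: fold axis h@7; visible region now rows[7,8) x cols[0,4) = 1x4
Op 6 cut(0, 0): punch at orig (7,0); cuts so far [(7, 0)]; region rows[7,8) x cols[0,4) = 1x4
Unfold 1 (reflect across h@7): 2 holes -> [(6, 0), (7, 0)]
Unfold 2 (reflect across v@4): 4 holes -> [(6, 0), (6, 7), (7, 0), (7, 7)]
Unfold 3 (reflect across h@6): 8 holes -> [(4, 0), (4, 7), (5, 0), (5, 7), (6, 0), (6, 7), (7, 0), (7, 7)]
Unfold 4 (reflect across h@4): 16 holes -> [(0, 0), (0, 7), (1, 0), (1, 7), (2, 0), (2, 7), (3, 0), (3, 7), (4, 0), (4, 7), (5, 0), (5, 7), (6, 0), (6, 7), (7, 0), (7, 7)]
Unfold 5 (reflect across h@8): 32 holes -> [(0, 0), (0, 7), (1, 0), (1, 7), (2, 0), (2, 7), (3, 0), (3, 7), (4, 0), (4, 7), (5, 0), (5, 7), (6, 0), (6, 7), (7, 0), (7, 7), (8, 0), (8, 7), (9, 0), (9, 7), (10, 0), (10, 7), (11, 0), (11, 7), (12, 0), (12, 7), (13, 0), (13, 7), (14, 0), (14, 7), (15, 0), (15, 7)]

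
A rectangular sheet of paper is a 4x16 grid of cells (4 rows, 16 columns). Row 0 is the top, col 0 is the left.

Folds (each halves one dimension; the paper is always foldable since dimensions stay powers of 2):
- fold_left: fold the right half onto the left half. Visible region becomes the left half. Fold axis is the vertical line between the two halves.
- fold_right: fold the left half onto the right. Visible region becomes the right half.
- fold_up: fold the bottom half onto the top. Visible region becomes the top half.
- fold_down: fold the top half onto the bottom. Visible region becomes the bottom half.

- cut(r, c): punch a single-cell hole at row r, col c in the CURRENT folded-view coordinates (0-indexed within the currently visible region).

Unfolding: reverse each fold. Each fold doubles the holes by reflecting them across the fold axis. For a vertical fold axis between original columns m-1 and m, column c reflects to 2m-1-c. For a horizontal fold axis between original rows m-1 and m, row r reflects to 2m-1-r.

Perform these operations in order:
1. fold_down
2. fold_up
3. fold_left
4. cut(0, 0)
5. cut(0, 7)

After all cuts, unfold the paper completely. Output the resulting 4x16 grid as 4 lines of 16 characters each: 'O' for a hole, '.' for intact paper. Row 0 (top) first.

Answer: O......OO......O
O......OO......O
O......OO......O
O......OO......O

Derivation:
Op 1 fold_down: fold axis h@2; visible region now rows[2,4) x cols[0,16) = 2x16
Op 2 fold_up: fold axis h@3; visible region now rows[2,3) x cols[0,16) = 1x16
Op 3 fold_left: fold axis v@8; visible region now rows[2,3) x cols[0,8) = 1x8
Op 4 cut(0, 0): punch at orig (2,0); cuts so far [(2, 0)]; region rows[2,3) x cols[0,8) = 1x8
Op 5 cut(0, 7): punch at orig (2,7); cuts so far [(2, 0), (2, 7)]; region rows[2,3) x cols[0,8) = 1x8
Unfold 1 (reflect across v@8): 4 holes -> [(2, 0), (2, 7), (2, 8), (2, 15)]
Unfold 2 (reflect across h@3): 8 holes -> [(2, 0), (2, 7), (2, 8), (2, 15), (3, 0), (3, 7), (3, 8), (3, 15)]
Unfold 3 (reflect across h@2): 16 holes -> [(0, 0), (0, 7), (0, 8), (0, 15), (1, 0), (1, 7), (1, 8), (1, 15), (2, 0), (2, 7), (2, 8), (2, 15), (3, 0), (3, 7), (3, 8), (3, 15)]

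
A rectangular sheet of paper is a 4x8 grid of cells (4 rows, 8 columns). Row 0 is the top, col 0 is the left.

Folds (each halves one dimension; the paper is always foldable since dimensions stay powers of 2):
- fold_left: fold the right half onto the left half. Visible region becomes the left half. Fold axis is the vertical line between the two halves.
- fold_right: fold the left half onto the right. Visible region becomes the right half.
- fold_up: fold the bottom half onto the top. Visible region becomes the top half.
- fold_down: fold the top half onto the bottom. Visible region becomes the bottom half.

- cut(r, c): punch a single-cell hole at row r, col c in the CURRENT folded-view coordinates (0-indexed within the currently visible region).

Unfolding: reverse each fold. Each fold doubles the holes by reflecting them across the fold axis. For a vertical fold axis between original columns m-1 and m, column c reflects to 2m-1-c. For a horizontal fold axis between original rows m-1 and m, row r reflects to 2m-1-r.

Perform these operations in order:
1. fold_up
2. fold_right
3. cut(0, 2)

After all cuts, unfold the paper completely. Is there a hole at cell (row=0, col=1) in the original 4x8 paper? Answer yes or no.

Op 1 fold_up: fold axis h@2; visible region now rows[0,2) x cols[0,8) = 2x8
Op 2 fold_right: fold axis v@4; visible region now rows[0,2) x cols[4,8) = 2x4
Op 3 cut(0, 2): punch at orig (0,6); cuts so far [(0, 6)]; region rows[0,2) x cols[4,8) = 2x4
Unfold 1 (reflect across v@4): 2 holes -> [(0, 1), (0, 6)]
Unfold 2 (reflect across h@2): 4 holes -> [(0, 1), (0, 6), (3, 1), (3, 6)]
Holes: [(0, 1), (0, 6), (3, 1), (3, 6)]

Answer: yes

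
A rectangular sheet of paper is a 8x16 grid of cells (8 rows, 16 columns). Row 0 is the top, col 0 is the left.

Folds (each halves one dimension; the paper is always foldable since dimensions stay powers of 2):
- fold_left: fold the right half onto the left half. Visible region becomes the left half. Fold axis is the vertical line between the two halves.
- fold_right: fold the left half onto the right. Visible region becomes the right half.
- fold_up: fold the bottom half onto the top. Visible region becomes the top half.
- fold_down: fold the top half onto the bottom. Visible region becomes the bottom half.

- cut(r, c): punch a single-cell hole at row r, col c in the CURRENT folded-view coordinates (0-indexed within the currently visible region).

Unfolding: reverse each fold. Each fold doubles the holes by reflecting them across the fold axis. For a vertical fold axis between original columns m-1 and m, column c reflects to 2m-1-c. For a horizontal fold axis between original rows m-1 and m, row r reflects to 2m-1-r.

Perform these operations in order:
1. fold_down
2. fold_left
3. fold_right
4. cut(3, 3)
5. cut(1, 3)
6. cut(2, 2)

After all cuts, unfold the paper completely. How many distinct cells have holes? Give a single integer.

Answer: 24

Derivation:
Op 1 fold_down: fold axis h@4; visible region now rows[4,8) x cols[0,16) = 4x16
Op 2 fold_left: fold axis v@8; visible region now rows[4,8) x cols[0,8) = 4x8
Op 3 fold_right: fold axis v@4; visible region now rows[4,8) x cols[4,8) = 4x4
Op 4 cut(3, 3): punch at orig (7,7); cuts so far [(7, 7)]; region rows[4,8) x cols[4,8) = 4x4
Op 5 cut(1, 3): punch at orig (5,7); cuts so far [(5, 7), (7, 7)]; region rows[4,8) x cols[4,8) = 4x4
Op 6 cut(2, 2): punch at orig (6,6); cuts so far [(5, 7), (6, 6), (7, 7)]; region rows[4,8) x cols[4,8) = 4x4
Unfold 1 (reflect across v@4): 6 holes -> [(5, 0), (5, 7), (6, 1), (6, 6), (7, 0), (7, 7)]
Unfold 2 (reflect across v@8): 12 holes -> [(5, 0), (5, 7), (5, 8), (5, 15), (6, 1), (6, 6), (6, 9), (6, 14), (7, 0), (7, 7), (7, 8), (7, 15)]
Unfold 3 (reflect across h@4): 24 holes -> [(0, 0), (0, 7), (0, 8), (0, 15), (1, 1), (1, 6), (1, 9), (1, 14), (2, 0), (2, 7), (2, 8), (2, 15), (5, 0), (5, 7), (5, 8), (5, 15), (6, 1), (6, 6), (6, 9), (6, 14), (7, 0), (7, 7), (7, 8), (7, 15)]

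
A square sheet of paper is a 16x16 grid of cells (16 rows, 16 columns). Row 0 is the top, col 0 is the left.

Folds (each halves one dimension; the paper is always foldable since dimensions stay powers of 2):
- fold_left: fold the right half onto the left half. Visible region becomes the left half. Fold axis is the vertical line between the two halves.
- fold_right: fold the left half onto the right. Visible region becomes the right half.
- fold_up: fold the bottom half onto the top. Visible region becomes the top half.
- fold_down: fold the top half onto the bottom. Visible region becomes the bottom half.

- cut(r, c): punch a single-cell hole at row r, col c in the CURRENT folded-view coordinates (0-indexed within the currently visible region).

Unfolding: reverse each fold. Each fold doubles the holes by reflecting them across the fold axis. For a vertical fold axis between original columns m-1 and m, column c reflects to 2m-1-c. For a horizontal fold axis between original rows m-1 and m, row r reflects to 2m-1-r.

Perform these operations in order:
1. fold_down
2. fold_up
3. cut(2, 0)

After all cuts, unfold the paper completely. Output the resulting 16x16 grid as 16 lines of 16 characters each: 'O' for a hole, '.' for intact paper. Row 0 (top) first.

Op 1 fold_down: fold axis h@8; visible region now rows[8,16) x cols[0,16) = 8x16
Op 2 fold_up: fold axis h@12; visible region now rows[8,12) x cols[0,16) = 4x16
Op 3 cut(2, 0): punch at orig (10,0); cuts so far [(10, 0)]; region rows[8,12) x cols[0,16) = 4x16
Unfold 1 (reflect across h@12): 2 holes -> [(10, 0), (13, 0)]
Unfold 2 (reflect across h@8): 4 holes -> [(2, 0), (5, 0), (10, 0), (13, 0)]

Answer: ................
................
O...............
................
................
O...............
................
................
................
................
O...............
................
................
O...............
................
................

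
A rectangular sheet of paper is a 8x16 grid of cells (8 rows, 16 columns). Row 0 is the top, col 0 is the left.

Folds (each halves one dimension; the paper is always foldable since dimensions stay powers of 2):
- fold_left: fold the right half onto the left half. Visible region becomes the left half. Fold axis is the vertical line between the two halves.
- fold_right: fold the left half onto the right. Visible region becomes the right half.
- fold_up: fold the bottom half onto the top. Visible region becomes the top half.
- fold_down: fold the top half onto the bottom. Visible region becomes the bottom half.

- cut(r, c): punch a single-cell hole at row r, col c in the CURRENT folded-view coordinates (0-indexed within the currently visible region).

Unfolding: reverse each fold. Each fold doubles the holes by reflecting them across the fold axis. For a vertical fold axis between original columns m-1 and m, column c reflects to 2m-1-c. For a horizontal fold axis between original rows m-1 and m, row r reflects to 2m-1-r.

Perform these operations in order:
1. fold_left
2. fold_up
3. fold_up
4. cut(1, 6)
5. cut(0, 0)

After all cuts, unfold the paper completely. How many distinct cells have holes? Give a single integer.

Op 1 fold_left: fold axis v@8; visible region now rows[0,8) x cols[0,8) = 8x8
Op 2 fold_up: fold axis h@4; visible region now rows[0,4) x cols[0,8) = 4x8
Op 3 fold_up: fold axis h@2; visible region now rows[0,2) x cols[0,8) = 2x8
Op 4 cut(1, 6): punch at orig (1,6); cuts so far [(1, 6)]; region rows[0,2) x cols[0,8) = 2x8
Op 5 cut(0, 0): punch at orig (0,0); cuts so far [(0, 0), (1, 6)]; region rows[0,2) x cols[0,8) = 2x8
Unfold 1 (reflect across h@2): 4 holes -> [(0, 0), (1, 6), (2, 6), (3, 0)]
Unfold 2 (reflect across h@4): 8 holes -> [(0, 0), (1, 6), (2, 6), (3, 0), (4, 0), (5, 6), (6, 6), (7, 0)]
Unfold 3 (reflect across v@8): 16 holes -> [(0, 0), (0, 15), (1, 6), (1, 9), (2, 6), (2, 9), (3, 0), (3, 15), (4, 0), (4, 15), (5, 6), (5, 9), (6, 6), (6, 9), (7, 0), (7, 15)]

Answer: 16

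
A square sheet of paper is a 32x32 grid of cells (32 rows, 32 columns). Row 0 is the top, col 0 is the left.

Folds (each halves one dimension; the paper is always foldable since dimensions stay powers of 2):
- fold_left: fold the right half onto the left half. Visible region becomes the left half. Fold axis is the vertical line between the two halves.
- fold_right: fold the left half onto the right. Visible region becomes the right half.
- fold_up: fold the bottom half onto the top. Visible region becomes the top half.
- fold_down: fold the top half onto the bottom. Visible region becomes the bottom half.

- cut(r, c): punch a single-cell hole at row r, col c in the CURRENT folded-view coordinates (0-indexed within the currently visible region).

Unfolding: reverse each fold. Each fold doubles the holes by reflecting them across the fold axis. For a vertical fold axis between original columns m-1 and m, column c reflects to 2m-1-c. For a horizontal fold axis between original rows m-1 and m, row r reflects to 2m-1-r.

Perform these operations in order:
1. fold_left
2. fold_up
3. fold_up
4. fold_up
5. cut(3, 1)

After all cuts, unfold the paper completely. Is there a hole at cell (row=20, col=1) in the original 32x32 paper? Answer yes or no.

Op 1 fold_left: fold axis v@16; visible region now rows[0,32) x cols[0,16) = 32x16
Op 2 fold_up: fold axis h@16; visible region now rows[0,16) x cols[0,16) = 16x16
Op 3 fold_up: fold axis h@8; visible region now rows[0,8) x cols[0,16) = 8x16
Op 4 fold_up: fold axis h@4; visible region now rows[0,4) x cols[0,16) = 4x16
Op 5 cut(3, 1): punch at orig (3,1); cuts so far [(3, 1)]; region rows[0,4) x cols[0,16) = 4x16
Unfold 1 (reflect across h@4): 2 holes -> [(3, 1), (4, 1)]
Unfold 2 (reflect across h@8): 4 holes -> [(3, 1), (4, 1), (11, 1), (12, 1)]
Unfold 3 (reflect across h@16): 8 holes -> [(3, 1), (4, 1), (11, 1), (12, 1), (19, 1), (20, 1), (27, 1), (28, 1)]
Unfold 4 (reflect across v@16): 16 holes -> [(3, 1), (3, 30), (4, 1), (4, 30), (11, 1), (11, 30), (12, 1), (12, 30), (19, 1), (19, 30), (20, 1), (20, 30), (27, 1), (27, 30), (28, 1), (28, 30)]
Holes: [(3, 1), (3, 30), (4, 1), (4, 30), (11, 1), (11, 30), (12, 1), (12, 30), (19, 1), (19, 30), (20, 1), (20, 30), (27, 1), (27, 30), (28, 1), (28, 30)]

Answer: yes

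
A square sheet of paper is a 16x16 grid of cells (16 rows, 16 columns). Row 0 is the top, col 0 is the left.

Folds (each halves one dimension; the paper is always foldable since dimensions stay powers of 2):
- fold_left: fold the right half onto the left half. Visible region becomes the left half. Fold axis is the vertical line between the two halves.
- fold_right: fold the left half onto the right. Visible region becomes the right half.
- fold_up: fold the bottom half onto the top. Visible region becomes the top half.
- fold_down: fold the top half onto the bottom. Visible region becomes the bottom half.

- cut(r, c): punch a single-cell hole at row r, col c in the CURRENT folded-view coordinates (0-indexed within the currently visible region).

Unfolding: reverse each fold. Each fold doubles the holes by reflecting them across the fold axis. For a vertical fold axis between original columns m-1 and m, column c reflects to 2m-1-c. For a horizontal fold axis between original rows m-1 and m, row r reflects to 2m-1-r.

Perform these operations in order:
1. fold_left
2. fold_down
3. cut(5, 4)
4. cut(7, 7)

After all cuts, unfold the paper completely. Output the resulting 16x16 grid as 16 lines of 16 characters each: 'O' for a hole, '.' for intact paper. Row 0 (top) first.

Op 1 fold_left: fold axis v@8; visible region now rows[0,16) x cols[0,8) = 16x8
Op 2 fold_down: fold axis h@8; visible region now rows[8,16) x cols[0,8) = 8x8
Op 3 cut(5, 4): punch at orig (13,4); cuts so far [(13, 4)]; region rows[8,16) x cols[0,8) = 8x8
Op 4 cut(7, 7): punch at orig (15,7); cuts so far [(13, 4), (15, 7)]; region rows[8,16) x cols[0,8) = 8x8
Unfold 1 (reflect across h@8): 4 holes -> [(0, 7), (2, 4), (13, 4), (15, 7)]
Unfold 2 (reflect across v@8): 8 holes -> [(0, 7), (0, 8), (2, 4), (2, 11), (13, 4), (13, 11), (15, 7), (15, 8)]

Answer: .......OO.......
................
....O......O....
................
................
................
................
................
................
................
................
................
................
....O......O....
................
.......OO.......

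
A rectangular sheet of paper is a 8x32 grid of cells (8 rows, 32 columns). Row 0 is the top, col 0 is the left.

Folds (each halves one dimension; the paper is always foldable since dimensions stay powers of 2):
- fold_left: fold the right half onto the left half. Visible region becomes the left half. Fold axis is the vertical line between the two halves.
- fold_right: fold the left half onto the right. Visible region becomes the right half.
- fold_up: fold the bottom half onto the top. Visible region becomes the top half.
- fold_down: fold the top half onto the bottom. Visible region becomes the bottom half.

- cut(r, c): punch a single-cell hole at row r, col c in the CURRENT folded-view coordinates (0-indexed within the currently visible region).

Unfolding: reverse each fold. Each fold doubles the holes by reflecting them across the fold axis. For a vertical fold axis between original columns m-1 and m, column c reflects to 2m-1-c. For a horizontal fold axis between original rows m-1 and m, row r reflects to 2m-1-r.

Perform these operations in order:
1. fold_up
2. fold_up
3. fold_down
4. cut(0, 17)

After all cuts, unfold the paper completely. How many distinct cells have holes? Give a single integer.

Op 1 fold_up: fold axis h@4; visible region now rows[0,4) x cols[0,32) = 4x32
Op 2 fold_up: fold axis h@2; visible region now rows[0,2) x cols[0,32) = 2x32
Op 3 fold_down: fold axis h@1; visible region now rows[1,2) x cols[0,32) = 1x32
Op 4 cut(0, 17): punch at orig (1,17); cuts so far [(1, 17)]; region rows[1,2) x cols[0,32) = 1x32
Unfold 1 (reflect across h@1): 2 holes -> [(0, 17), (1, 17)]
Unfold 2 (reflect across h@2): 4 holes -> [(0, 17), (1, 17), (2, 17), (3, 17)]
Unfold 3 (reflect across h@4): 8 holes -> [(0, 17), (1, 17), (2, 17), (3, 17), (4, 17), (5, 17), (6, 17), (7, 17)]

Answer: 8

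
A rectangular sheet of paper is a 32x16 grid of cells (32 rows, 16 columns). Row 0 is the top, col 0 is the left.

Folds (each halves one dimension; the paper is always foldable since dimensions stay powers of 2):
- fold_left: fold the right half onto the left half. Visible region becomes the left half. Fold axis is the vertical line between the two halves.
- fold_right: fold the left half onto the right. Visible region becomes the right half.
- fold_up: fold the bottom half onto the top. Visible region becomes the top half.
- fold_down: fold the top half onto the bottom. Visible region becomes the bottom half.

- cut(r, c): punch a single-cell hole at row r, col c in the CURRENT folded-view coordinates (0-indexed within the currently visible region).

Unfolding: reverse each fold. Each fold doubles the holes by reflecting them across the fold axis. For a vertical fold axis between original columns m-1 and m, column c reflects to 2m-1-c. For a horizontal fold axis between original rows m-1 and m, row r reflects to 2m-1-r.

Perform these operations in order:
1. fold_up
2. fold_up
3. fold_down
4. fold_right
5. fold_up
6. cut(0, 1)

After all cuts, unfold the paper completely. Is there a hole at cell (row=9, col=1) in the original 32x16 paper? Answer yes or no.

Answer: no

Derivation:
Op 1 fold_up: fold axis h@16; visible region now rows[0,16) x cols[0,16) = 16x16
Op 2 fold_up: fold axis h@8; visible region now rows[0,8) x cols[0,16) = 8x16
Op 3 fold_down: fold axis h@4; visible region now rows[4,8) x cols[0,16) = 4x16
Op 4 fold_right: fold axis v@8; visible region now rows[4,8) x cols[8,16) = 4x8
Op 5 fold_up: fold axis h@6; visible region now rows[4,6) x cols[8,16) = 2x8
Op 6 cut(0, 1): punch at orig (4,9); cuts so far [(4, 9)]; region rows[4,6) x cols[8,16) = 2x8
Unfold 1 (reflect across h@6): 2 holes -> [(4, 9), (7, 9)]
Unfold 2 (reflect across v@8): 4 holes -> [(4, 6), (4, 9), (7, 6), (7, 9)]
Unfold 3 (reflect across h@4): 8 holes -> [(0, 6), (0, 9), (3, 6), (3, 9), (4, 6), (4, 9), (7, 6), (7, 9)]
Unfold 4 (reflect across h@8): 16 holes -> [(0, 6), (0, 9), (3, 6), (3, 9), (4, 6), (4, 9), (7, 6), (7, 9), (8, 6), (8, 9), (11, 6), (11, 9), (12, 6), (12, 9), (15, 6), (15, 9)]
Unfold 5 (reflect across h@16): 32 holes -> [(0, 6), (0, 9), (3, 6), (3, 9), (4, 6), (4, 9), (7, 6), (7, 9), (8, 6), (8, 9), (11, 6), (11, 9), (12, 6), (12, 9), (15, 6), (15, 9), (16, 6), (16, 9), (19, 6), (19, 9), (20, 6), (20, 9), (23, 6), (23, 9), (24, 6), (24, 9), (27, 6), (27, 9), (28, 6), (28, 9), (31, 6), (31, 9)]
Holes: [(0, 6), (0, 9), (3, 6), (3, 9), (4, 6), (4, 9), (7, 6), (7, 9), (8, 6), (8, 9), (11, 6), (11, 9), (12, 6), (12, 9), (15, 6), (15, 9), (16, 6), (16, 9), (19, 6), (19, 9), (20, 6), (20, 9), (23, 6), (23, 9), (24, 6), (24, 9), (27, 6), (27, 9), (28, 6), (28, 9), (31, 6), (31, 9)]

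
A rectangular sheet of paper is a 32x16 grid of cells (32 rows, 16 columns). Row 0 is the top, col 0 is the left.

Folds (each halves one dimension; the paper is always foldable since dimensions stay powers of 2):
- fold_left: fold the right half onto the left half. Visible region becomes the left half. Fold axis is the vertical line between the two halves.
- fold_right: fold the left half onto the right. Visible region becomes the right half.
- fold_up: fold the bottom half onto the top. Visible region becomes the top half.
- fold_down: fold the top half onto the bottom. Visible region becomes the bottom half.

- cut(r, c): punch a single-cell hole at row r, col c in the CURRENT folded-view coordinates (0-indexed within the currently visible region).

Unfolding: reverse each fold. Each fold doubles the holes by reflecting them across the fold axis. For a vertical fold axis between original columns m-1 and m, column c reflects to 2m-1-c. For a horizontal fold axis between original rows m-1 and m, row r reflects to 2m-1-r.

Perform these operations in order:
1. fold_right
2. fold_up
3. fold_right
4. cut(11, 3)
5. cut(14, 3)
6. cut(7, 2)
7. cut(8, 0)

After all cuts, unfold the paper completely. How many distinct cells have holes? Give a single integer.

Answer: 32

Derivation:
Op 1 fold_right: fold axis v@8; visible region now rows[0,32) x cols[8,16) = 32x8
Op 2 fold_up: fold axis h@16; visible region now rows[0,16) x cols[8,16) = 16x8
Op 3 fold_right: fold axis v@12; visible region now rows[0,16) x cols[12,16) = 16x4
Op 4 cut(11, 3): punch at orig (11,15); cuts so far [(11, 15)]; region rows[0,16) x cols[12,16) = 16x4
Op 5 cut(14, 3): punch at orig (14,15); cuts so far [(11, 15), (14, 15)]; region rows[0,16) x cols[12,16) = 16x4
Op 6 cut(7, 2): punch at orig (7,14); cuts so far [(7, 14), (11, 15), (14, 15)]; region rows[0,16) x cols[12,16) = 16x4
Op 7 cut(8, 0): punch at orig (8,12); cuts so far [(7, 14), (8, 12), (11, 15), (14, 15)]; region rows[0,16) x cols[12,16) = 16x4
Unfold 1 (reflect across v@12): 8 holes -> [(7, 9), (7, 14), (8, 11), (8, 12), (11, 8), (11, 15), (14, 8), (14, 15)]
Unfold 2 (reflect across h@16): 16 holes -> [(7, 9), (7, 14), (8, 11), (8, 12), (11, 8), (11, 15), (14, 8), (14, 15), (17, 8), (17, 15), (20, 8), (20, 15), (23, 11), (23, 12), (24, 9), (24, 14)]
Unfold 3 (reflect across v@8): 32 holes -> [(7, 1), (7, 6), (7, 9), (7, 14), (8, 3), (8, 4), (8, 11), (8, 12), (11, 0), (11, 7), (11, 8), (11, 15), (14, 0), (14, 7), (14, 8), (14, 15), (17, 0), (17, 7), (17, 8), (17, 15), (20, 0), (20, 7), (20, 8), (20, 15), (23, 3), (23, 4), (23, 11), (23, 12), (24, 1), (24, 6), (24, 9), (24, 14)]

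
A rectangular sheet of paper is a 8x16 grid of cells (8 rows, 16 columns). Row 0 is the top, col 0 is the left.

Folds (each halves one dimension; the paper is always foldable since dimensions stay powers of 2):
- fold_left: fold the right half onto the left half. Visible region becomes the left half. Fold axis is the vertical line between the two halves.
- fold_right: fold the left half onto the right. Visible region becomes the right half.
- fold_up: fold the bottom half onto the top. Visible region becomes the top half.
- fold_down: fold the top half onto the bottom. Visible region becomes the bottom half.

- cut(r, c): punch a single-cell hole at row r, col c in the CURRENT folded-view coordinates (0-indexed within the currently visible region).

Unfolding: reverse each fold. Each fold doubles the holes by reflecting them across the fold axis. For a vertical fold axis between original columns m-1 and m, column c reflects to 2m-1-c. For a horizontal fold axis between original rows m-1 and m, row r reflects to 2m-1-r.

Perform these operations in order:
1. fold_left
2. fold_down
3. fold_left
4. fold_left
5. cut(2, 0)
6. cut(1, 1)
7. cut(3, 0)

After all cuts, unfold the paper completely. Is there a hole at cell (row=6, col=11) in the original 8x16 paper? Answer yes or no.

Op 1 fold_left: fold axis v@8; visible region now rows[0,8) x cols[0,8) = 8x8
Op 2 fold_down: fold axis h@4; visible region now rows[4,8) x cols[0,8) = 4x8
Op 3 fold_left: fold axis v@4; visible region now rows[4,8) x cols[0,4) = 4x4
Op 4 fold_left: fold axis v@2; visible region now rows[4,8) x cols[0,2) = 4x2
Op 5 cut(2, 0): punch at orig (6,0); cuts so far [(6, 0)]; region rows[4,8) x cols[0,2) = 4x2
Op 6 cut(1, 1): punch at orig (5,1); cuts so far [(5, 1), (6, 0)]; region rows[4,8) x cols[0,2) = 4x2
Op 7 cut(3, 0): punch at orig (7,0); cuts so far [(5, 1), (6, 0), (7, 0)]; region rows[4,8) x cols[0,2) = 4x2
Unfold 1 (reflect across v@2): 6 holes -> [(5, 1), (5, 2), (6, 0), (6, 3), (7, 0), (7, 3)]
Unfold 2 (reflect across v@4): 12 holes -> [(5, 1), (5, 2), (5, 5), (5, 6), (6, 0), (6, 3), (6, 4), (6, 7), (7, 0), (7, 3), (7, 4), (7, 7)]
Unfold 3 (reflect across h@4): 24 holes -> [(0, 0), (0, 3), (0, 4), (0, 7), (1, 0), (1, 3), (1, 4), (1, 7), (2, 1), (2, 2), (2, 5), (2, 6), (5, 1), (5, 2), (5, 5), (5, 6), (6, 0), (6, 3), (6, 4), (6, 7), (7, 0), (7, 3), (7, 4), (7, 7)]
Unfold 4 (reflect across v@8): 48 holes -> [(0, 0), (0, 3), (0, 4), (0, 7), (0, 8), (0, 11), (0, 12), (0, 15), (1, 0), (1, 3), (1, 4), (1, 7), (1, 8), (1, 11), (1, 12), (1, 15), (2, 1), (2, 2), (2, 5), (2, 6), (2, 9), (2, 10), (2, 13), (2, 14), (5, 1), (5, 2), (5, 5), (5, 6), (5, 9), (5, 10), (5, 13), (5, 14), (6, 0), (6, 3), (6, 4), (6, 7), (6, 8), (6, 11), (6, 12), (6, 15), (7, 0), (7, 3), (7, 4), (7, 7), (7, 8), (7, 11), (7, 12), (7, 15)]
Holes: [(0, 0), (0, 3), (0, 4), (0, 7), (0, 8), (0, 11), (0, 12), (0, 15), (1, 0), (1, 3), (1, 4), (1, 7), (1, 8), (1, 11), (1, 12), (1, 15), (2, 1), (2, 2), (2, 5), (2, 6), (2, 9), (2, 10), (2, 13), (2, 14), (5, 1), (5, 2), (5, 5), (5, 6), (5, 9), (5, 10), (5, 13), (5, 14), (6, 0), (6, 3), (6, 4), (6, 7), (6, 8), (6, 11), (6, 12), (6, 15), (7, 0), (7, 3), (7, 4), (7, 7), (7, 8), (7, 11), (7, 12), (7, 15)]

Answer: yes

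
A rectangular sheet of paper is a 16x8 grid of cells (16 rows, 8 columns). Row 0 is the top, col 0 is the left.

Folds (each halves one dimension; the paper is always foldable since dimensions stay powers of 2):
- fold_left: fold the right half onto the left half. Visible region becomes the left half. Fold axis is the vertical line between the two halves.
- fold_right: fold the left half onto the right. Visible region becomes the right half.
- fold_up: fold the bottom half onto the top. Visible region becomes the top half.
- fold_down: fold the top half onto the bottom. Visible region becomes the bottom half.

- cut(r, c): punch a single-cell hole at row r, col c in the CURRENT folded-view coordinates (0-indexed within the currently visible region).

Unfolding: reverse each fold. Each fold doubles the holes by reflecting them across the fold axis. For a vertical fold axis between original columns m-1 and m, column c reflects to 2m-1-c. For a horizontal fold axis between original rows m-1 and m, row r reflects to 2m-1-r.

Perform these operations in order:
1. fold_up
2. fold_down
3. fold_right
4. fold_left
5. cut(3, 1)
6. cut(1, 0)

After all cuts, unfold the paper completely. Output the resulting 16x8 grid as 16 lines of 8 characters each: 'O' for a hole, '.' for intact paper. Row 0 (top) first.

Answer: .OO..OO.
........
O..OO..O
........
........
O..OO..O
........
.OO..OO.
.OO..OO.
........
O..OO..O
........
........
O..OO..O
........
.OO..OO.

Derivation:
Op 1 fold_up: fold axis h@8; visible region now rows[0,8) x cols[0,8) = 8x8
Op 2 fold_down: fold axis h@4; visible region now rows[4,8) x cols[0,8) = 4x8
Op 3 fold_right: fold axis v@4; visible region now rows[4,8) x cols[4,8) = 4x4
Op 4 fold_left: fold axis v@6; visible region now rows[4,8) x cols[4,6) = 4x2
Op 5 cut(3, 1): punch at orig (7,5); cuts so far [(7, 5)]; region rows[4,8) x cols[4,6) = 4x2
Op 6 cut(1, 0): punch at orig (5,4); cuts so far [(5, 4), (7, 5)]; region rows[4,8) x cols[4,6) = 4x2
Unfold 1 (reflect across v@6): 4 holes -> [(5, 4), (5, 7), (7, 5), (7, 6)]
Unfold 2 (reflect across v@4): 8 holes -> [(5, 0), (5, 3), (5, 4), (5, 7), (7, 1), (7, 2), (7, 5), (7, 6)]
Unfold 3 (reflect across h@4): 16 holes -> [(0, 1), (0, 2), (0, 5), (0, 6), (2, 0), (2, 3), (2, 4), (2, 7), (5, 0), (5, 3), (5, 4), (5, 7), (7, 1), (7, 2), (7, 5), (7, 6)]
Unfold 4 (reflect across h@8): 32 holes -> [(0, 1), (0, 2), (0, 5), (0, 6), (2, 0), (2, 3), (2, 4), (2, 7), (5, 0), (5, 3), (5, 4), (5, 7), (7, 1), (7, 2), (7, 5), (7, 6), (8, 1), (8, 2), (8, 5), (8, 6), (10, 0), (10, 3), (10, 4), (10, 7), (13, 0), (13, 3), (13, 4), (13, 7), (15, 1), (15, 2), (15, 5), (15, 6)]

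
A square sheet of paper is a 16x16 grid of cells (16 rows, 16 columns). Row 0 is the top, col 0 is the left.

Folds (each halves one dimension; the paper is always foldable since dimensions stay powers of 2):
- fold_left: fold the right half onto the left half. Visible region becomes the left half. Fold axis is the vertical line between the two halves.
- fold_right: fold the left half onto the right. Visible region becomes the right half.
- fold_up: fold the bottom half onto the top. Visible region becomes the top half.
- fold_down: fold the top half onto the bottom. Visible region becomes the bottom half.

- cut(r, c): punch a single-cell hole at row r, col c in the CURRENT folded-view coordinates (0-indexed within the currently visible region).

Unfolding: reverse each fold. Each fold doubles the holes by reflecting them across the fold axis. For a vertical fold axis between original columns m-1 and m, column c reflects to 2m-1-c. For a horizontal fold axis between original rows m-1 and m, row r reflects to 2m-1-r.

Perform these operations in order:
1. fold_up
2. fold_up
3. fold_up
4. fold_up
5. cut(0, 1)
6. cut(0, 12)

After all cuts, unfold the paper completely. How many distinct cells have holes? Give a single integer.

Answer: 32

Derivation:
Op 1 fold_up: fold axis h@8; visible region now rows[0,8) x cols[0,16) = 8x16
Op 2 fold_up: fold axis h@4; visible region now rows[0,4) x cols[0,16) = 4x16
Op 3 fold_up: fold axis h@2; visible region now rows[0,2) x cols[0,16) = 2x16
Op 4 fold_up: fold axis h@1; visible region now rows[0,1) x cols[0,16) = 1x16
Op 5 cut(0, 1): punch at orig (0,1); cuts so far [(0, 1)]; region rows[0,1) x cols[0,16) = 1x16
Op 6 cut(0, 12): punch at orig (0,12); cuts so far [(0, 1), (0, 12)]; region rows[0,1) x cols[0,16) = 1x16
Unfold 1 (reflect across h@1): 4 holes -> [(0, 1), (0, 12), (1, 1), (1, 12)]
Unfold 2 (reflect across h@2): 8 holes -> [(0, 1), (0, 12), (1, 1), (1, 12), (2, 1), (2, 12), (3, 1), (3, 12)]
Unfold 3 (reflect across h@4): 16 holes -> [(0, 1), (0, 12), (1, 1), (1, 12), (2, 1), (2, 12), (3, 1), (3, 12), (4, 1), (4, 12), (5, 1), (5, 12), (6, 1), (6, 12), (7, 1), (7, 12)]
Unfold 4 (reflect across h@8): 32 holes -> [(0, 1), (0, 12), (1, 1), (1, 12), (2, 1), (2, 12), (3, 1), (3, 12), (4, 1), (4, 12), (5, 1), (5, 12), (6, 1), (6, 12), (7, 1), (7, 12), (8, 1), (8, 12), (9, 1), (9, 12), (10, 1), (10, 12), (11, 1), (11, 12), (12, 1), (12, 12), (13, 1), (13, 12), (14, 1), (14, 12), (15, 1), (15, 12)]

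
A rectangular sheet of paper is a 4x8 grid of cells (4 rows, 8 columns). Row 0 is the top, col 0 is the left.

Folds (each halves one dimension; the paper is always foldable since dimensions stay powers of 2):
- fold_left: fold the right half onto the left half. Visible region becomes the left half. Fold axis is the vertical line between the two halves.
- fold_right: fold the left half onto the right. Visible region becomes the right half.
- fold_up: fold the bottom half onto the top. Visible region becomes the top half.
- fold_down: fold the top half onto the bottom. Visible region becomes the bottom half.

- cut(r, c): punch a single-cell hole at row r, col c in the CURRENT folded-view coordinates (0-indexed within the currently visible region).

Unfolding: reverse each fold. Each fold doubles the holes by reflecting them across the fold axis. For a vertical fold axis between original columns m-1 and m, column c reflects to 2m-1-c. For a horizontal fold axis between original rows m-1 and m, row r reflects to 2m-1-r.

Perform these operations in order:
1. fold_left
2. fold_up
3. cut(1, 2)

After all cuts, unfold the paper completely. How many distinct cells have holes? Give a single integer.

Op 1 fold_left: fold axis v@4; visible region now rows[0,4) x cols[0,4) = 4x4
Op 2 fold_up: fold axis h@2; visible region now rows[0,2) x cols[0,4) = 2x4
Op 3 cut(1, 2): punch at orig (1,2); cuts so far [(1, 2)]; region rows[0,2) x cols[0,4) = 2x4
Unfold 1 (reflect across h@2): 2 holes -> [(1, 2), (2, 2)]
Unfold 2 (reflect across v@4): 4 holes -> [(1, 2), (1, 5), (2, 2), (2, 5)]

Answer: 4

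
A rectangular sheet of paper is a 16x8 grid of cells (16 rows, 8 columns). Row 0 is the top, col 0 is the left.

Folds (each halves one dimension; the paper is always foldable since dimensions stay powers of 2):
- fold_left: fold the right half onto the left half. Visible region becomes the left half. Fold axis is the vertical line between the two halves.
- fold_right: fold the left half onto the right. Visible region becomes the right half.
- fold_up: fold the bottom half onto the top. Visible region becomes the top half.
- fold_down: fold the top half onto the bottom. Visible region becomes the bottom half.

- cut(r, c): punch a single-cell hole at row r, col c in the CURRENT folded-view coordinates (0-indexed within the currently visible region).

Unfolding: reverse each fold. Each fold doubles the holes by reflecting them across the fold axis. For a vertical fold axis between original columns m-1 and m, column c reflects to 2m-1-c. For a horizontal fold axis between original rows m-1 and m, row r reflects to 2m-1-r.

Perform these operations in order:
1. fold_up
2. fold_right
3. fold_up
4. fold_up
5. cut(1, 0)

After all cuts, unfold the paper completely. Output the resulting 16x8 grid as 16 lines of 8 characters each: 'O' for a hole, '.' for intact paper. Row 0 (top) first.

Answer: ........
...OO...
...OO...
........
........
...OO...
...OO...
........
........
...OO...
...OO...
........
........
...OO...
...OO...
........

Derivation:
Op 1 fold_up: fold axis h@8; visible region now rows[0,8) x cols[0,8) = 8x8
Op 2 fold_right: fold axis v@4; visible region now rows[0,8) x cols[4,8) = 8x4
Op 3 fold_up: fold axis h@4; visible region now rows[0,4) x cols[4,8) = 4x4
Op 4 fold_up: fold axis h@2; visible region now rows[0,2) x cols[4,8) = 2x4
Op 5 cut(1, 0): punch at orig (1,4); cuts so far [(1, 4)]; region rows[0,2) x cols[4,8) = 2x4
Unfold 1 (reflect across h@2): 2 holes -> [(1, 4), (2, 4)]
Unfold 2 (reflect across h@4): 4 holes -> [(1, 4), (2, 4), (5, 4), (6, 4)]
Unfold 3 (reflect across v@4): 8 holes -> [(1, 3), (1, 4), (2, 3), (2, 4), (5, 3), (5, 4), (6, 3), (6, 4)]
Unfold 4 (reflect across h@8): 16 holes -> [(1, 3), (1, 4), (2, 3), (2, 4), (5, 3), (5, 4), (6, 3), (6, 4), (9, 3), (9, 4), (10, 3), (10, 4), (13, 3), (13, 4), (14, 3), (14, 4)]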